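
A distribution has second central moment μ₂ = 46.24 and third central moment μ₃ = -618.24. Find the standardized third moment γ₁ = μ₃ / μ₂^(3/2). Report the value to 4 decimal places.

-1.9662

σ = √μ₂ = √46.24 = 6.80000
σ³ = μ₂^(3/2) = 314.43200
γ₁ = μ₃/σ³ = -618.24 / 314.43200 ≈ -1.9662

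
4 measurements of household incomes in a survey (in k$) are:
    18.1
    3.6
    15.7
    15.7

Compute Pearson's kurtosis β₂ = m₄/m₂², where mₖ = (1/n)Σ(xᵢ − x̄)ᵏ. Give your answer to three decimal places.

2.265

x̄ = 13.2750
Σ(xᵢ − x̄)² = 128.6475 ⇒ m₂ = 32.16188
Σ(xᵢ − x̄)⁴ = 9373.1640 ⇒ m₄ = 2343.29101
m₂² = 1034.38620
β₂ = m₄/m₂² = 2343.29101 / 1034.38620 ≈ 2.265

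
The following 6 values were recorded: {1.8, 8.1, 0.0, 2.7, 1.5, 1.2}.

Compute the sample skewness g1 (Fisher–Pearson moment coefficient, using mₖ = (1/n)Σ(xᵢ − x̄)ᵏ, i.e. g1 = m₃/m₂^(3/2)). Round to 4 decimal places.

x̄ = (1.8 + 8.1 + 0.0 + 2.7 + 1.5 + 1.2) / 6 = 2.5500
deviations (xᵢ − x̄): -0.7500, 5.5500, -2.5500, 0.1500, -1.0500, -1.3500
Σ(xᵢ − x̄)² = 40.8150 ⇒ m₂ = 40.8150/6 = 6.80250
Σ(xᵢ − x̄)³ = 150.3360 ⇒ m₃ = 150.3360/6 = 25.05600
m₂^(3/2) = 6.80250^(1.5) = 17.74201
g1 = m₃ / m₂^(3/2) = 25.05600 / 17.74201 ≈ 1.4122

1.4122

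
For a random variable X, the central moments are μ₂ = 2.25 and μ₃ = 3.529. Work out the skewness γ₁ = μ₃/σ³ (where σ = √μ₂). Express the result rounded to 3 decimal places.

σ = √μ₂ = √2.25 = 1.50000
σ³ = μ₂^(3/2) = 3.37500
γ₁ = μ₃/σ³ = 3.529 / 3.37500 ≈ 1.046

1.046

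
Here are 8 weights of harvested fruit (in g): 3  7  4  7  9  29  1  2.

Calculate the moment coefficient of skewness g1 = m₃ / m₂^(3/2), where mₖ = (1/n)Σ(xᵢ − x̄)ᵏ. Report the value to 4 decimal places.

1.8604

x̄ = (3 + 7 + 4 + 7 + 9 + 29 + 1 + 2) / 8 = 7.7500
deviations (xᵢ − x̄): -4.7500, -0.7500, -3.7500, -0.7500, 1.2500, 21.2500, -6.7500, -5.7500
Σ(xᵢ − x̄)² = 569.5000 ⇒ m₂ = 569.5000/8 = 71.18750
Σ(xᵢ − x̄)³ = 8939.2500 ⇒ m₃ = 8939.2500/8 = 1117.40625
m₂^(3/2) = 71.18750^(1.5) = 600.62805
g1 = m₃ / m₂^(3/2) = 1117.40625 / 600.62805 ≈ 1.8604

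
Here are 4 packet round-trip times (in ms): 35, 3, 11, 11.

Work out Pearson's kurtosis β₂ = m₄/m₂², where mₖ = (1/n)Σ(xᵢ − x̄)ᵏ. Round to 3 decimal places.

2.185

x̄ = 15.0000
Σ(xᵢ − x̄)² = 576.0000 ⇒ m₂ = 144.00000
Σ(xᵢ − x̄)⁴ = 181248.0000 ⇒ m₄ = 45312.00000
m₂² = 20736.00000
β₂ = m₄/m₂² = 45312.00000 / 20736.00000 ≈ 2.185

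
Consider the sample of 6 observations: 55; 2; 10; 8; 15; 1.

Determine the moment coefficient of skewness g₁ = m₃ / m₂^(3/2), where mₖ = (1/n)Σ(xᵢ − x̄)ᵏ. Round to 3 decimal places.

1.532

x̄ = (55 + 2 + 10 + 8 + 15 + 1) / 6 = 15.1667
deviations (xᵢ − x̄): 39.8333, -13.1667, -5.1667, -7.1667, -0.1667, -14.1667
Σ(xᵢ − x̄)² = 2038.8333 ⇒ m₂ = 2038.8333/6 = 339.80556
Σ(xᵢ − x̄)³ = 57571.5556 ⇒ m₃ = 57571.5556/6 = 9595.25926
m₂^(3/2) = 339.80556^(1.5) = 6263.91293
g₁ = m₃ / m₂^(3/2) = 9595.25926 / 6263.91293 ≈ 1.532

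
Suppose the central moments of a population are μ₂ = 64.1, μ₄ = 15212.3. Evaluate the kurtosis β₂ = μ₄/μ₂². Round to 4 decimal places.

μ₂² = 64.1² = 4108.81000
μ₄/μ₂² = 15212.3 / 4108.81000 = 3.70236
β₂ ≈ 3.7024

3.7024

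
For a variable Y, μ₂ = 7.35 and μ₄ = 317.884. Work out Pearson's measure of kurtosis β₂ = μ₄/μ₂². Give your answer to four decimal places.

5.8843

μ₂² = 7.35² = 54.02250
μ₄/μ₂² = 317.884 / 54.02250 = 5.88429
β₂ ≈ 5.8843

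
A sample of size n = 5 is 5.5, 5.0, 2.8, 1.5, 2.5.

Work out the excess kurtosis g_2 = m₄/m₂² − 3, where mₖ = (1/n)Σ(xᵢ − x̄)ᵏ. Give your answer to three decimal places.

-1.593

x̄ = 3.4600
Σ(xᵢ − x̄)² = 11.7320 ⇒ m₂ = 2.34640
Σ(xᵢ − x̄)⁴ = 38.7404 ⇒ m₄ = 7.74808
m₂² = 5.50559
g_2 = m₄/m₂² − 3 = 1.40731 − 3 ≈ -1.593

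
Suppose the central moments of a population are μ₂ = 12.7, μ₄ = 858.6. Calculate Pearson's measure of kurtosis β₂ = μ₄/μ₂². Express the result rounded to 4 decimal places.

5.3233

μ₂² = 12.7² = 161.29000
μ₄/μ₂² = 858.6 / 161.29000 = 5.32333
β₂ ≈ 5.3233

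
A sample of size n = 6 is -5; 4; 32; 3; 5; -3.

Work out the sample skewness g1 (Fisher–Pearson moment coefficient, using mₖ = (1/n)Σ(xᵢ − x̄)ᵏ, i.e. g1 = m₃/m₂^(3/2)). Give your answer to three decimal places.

1.423

x̄ = (-5 + 4 + 32 + 3 + 5 - 3) / 6 = 6.0000
deviations (xᵢ − x̄): -11.0000, -2.0000, 26.0000, -3.0000, -1.0000, -9.0000
Σ(xᵢ − x̄)² = 892.0000 ⇒ m₂ = 892.0000/6 = 148.66667
Σ(xᵢ − x̄)³ = 15480.0000 ⇒ m₃ = 15480.0000/6 = 2580.00000
m₂^(3/2) = 148.66667^(1.5) = 1812.67692
g1 = m₃ / m₂^(3/2) = 2580.00000 / 1812.67692 ≈ 1.423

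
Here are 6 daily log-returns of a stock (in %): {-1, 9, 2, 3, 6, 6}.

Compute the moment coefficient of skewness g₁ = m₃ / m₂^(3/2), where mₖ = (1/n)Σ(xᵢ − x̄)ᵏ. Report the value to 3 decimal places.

x̄ = (-1 + 9 + 2 + 3 + 6 + 6) / 6 = 4.1667
deviations (xᵢ − x̄): -5.1667, 4.8333, -2.1667, -1.1667, 1.8333, 1.8333
Σ(xᵢ − x̄)² = 62.8333 ⇒ m₂ = 62.8333/6 = 10.47222
Σ(xᵢ − x̄)³ = -24.4444 ⇒ m₃ = -24.4444/6 = -4.07407
m₂^(3/2) = 10.47222^(1.5) = 33.88896
g₁ = m₃ / m₂^(3/2) = -4.07407 / 33.88896 ≈ -0.120

-0.120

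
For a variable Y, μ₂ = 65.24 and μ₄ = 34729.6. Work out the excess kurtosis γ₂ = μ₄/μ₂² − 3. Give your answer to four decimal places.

5.1597

μ₂² = 65.24² = 4256.25760
μ₄/μ₂² = 34729.6 / 4256.25760 = 8.15966
γ₂ = 8.15966 − 3 ≈ 5.1597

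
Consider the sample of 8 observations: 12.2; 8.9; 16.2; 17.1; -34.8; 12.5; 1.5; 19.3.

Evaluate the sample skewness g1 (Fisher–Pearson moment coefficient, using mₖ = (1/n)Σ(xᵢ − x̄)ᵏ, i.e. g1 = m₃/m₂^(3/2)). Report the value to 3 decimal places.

x̄ = (12.2 + 8.9 + 16.2 + 17.1 - 34.8 + 12.5 + 1.5 + 19.3) / 8 = 6.6125
deviations (xᵢ − x̄): 5.5875, 2.2875, 9.5875, 10.4875, -41.4125, 5.8875, -5.1125, 12.6875
Σ(xᵢ − x̄)² = 2175.1287 ⇒ m₂ = 2175.1287/8 = 271.89109
Σ(xᵢ − x̄)³ = -66688.2563 ⇒ m₃ = -66688.2563/8 = -8336.03204
m₂^(3/2) = 271.89109^(1.5) = 4483.24500
g1 = m₃ / m₂^(3/2) = -8336.03204 / 4483.24500 ≈ -1.859

-1.859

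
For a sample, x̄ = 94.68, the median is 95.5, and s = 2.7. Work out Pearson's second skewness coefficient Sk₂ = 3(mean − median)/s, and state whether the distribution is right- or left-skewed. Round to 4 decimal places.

-0.9111, left-skewed

Sk₂ = 3(94.68 − 95.5) / 2.7 = 3 × -0.8200 / 2.7
    = -2.4600 / 2.7 ≈ -0.9111
Sk₂ < 0 ⇒ mean < median ⇒ left-skewed (negative skew).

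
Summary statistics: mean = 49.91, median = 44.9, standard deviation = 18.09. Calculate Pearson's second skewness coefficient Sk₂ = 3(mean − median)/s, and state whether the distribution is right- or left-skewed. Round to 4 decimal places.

0.8308, right-skewed

Sk₂ = 3(49.91 − 44.9) / 18.09 = 3 × 5.0100 / 18.09
    = 15.0300 / 18.09 ≈ 0.8308
Sk₂ > 0 ⇒ mean > median ⇒ right-skewed (positive skew).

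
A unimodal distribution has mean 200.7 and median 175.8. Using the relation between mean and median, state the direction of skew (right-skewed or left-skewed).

right-skewed

mean − median = 200.7 − 175.8 = 24.9
mean > median ⇒ the longer tail is on the right ⇒ right-skewed (positively skewed).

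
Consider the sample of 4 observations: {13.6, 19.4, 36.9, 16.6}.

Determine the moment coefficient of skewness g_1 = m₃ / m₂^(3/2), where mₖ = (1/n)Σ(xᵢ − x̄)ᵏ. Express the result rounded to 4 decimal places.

x̄ = (13.6 + 19.4 + 36.9 + 16.6) / 4 = 21.6250
deviations (xᵢ − x̄): -8.0250, -2.2250, 15.2750, -5.0250
Σ(xᵢ − x̄)² = 327.9275 ⇒ m₂ = 327.9275/4 = 81.98187
Σ(xᵢ − x̄)³ = 2909.3344 ⇒ m₃ = 2909.3344/4 = 727.33359
m₂^(3/2) = 81.98187^(1.5) = 742.29540
g_1 = m₃ / m₂^(3/2) = 727.33359 / 742.29540 ≈ 0.9798

0.9798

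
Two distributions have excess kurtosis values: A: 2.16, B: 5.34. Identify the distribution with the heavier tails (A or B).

Higher excess kurtosis ⇒ heavier tails relative to the normal distribution.
2.16 vs 5.34: the larger is 5.34, so B has heavier tails.

B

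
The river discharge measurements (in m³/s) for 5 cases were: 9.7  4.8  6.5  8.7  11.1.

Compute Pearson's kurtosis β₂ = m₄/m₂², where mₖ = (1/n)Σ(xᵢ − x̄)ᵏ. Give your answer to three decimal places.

1.676

x̄ = 8.1600
Σ(xᵢ − x̄)² = 25.3520 ⇒ m₂ = 5.07040
Σ(xᵢ − x̄)⁴ = 215.4697 ⇒ m₄ = 43.09395
m₂² = 25.70896
β₂ = m₄/m₂² = 43.09395 / 25.70896 ≈ 1.676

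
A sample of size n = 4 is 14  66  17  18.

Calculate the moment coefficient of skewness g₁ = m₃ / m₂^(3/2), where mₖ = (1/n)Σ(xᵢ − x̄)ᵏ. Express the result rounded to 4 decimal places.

1.1384

x̄ = (14 + 66 + 17 + 18) / 4 = 28.7500
deviations (xᵢ − x̄): -14.7500, 37.2500, -11.7500, -10.7500
Σ(xᵢ − x̄)² = 1858.7500 ⇒ m₂ = 1858.7500/4 = 464.68750
Σ(xᵢ − x̄)³ = 45613.1250 ⇒ m₃ = 45613.1250/4 = 11403.28125
m₂^(3/2) = 464.68750^(1.5) = 10017.08791
g₁ = m₃ / m₂^(3/2) = 11403.28125 / 10017.08791 ≈ 1.1384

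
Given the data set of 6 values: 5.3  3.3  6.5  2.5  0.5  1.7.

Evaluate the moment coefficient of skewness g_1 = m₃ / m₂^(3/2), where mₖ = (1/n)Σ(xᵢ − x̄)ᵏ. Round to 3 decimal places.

x̄ = (5.3 + 3.3 + 6.5 + 2.5 + 0.5 + 1.7) / 6 = 3.3000
deviations (xᵢ − x̄): 2.0000, 0.0000, 3.2000, -0.8000, -2.8000, -1.6000
Σ(xᵢ − x̄)² = 25.2800 ⇒ m₂ = 25.2800/6 = 4.21333
Σ(xᵢ − x̄)³ = 14.2080 ⇒ m₃ = 14.2080/6 = 2.36800
m₂^(3/2) = 4.21333^(1.5) = 8.64846
g_1 = m₃ / m₂^(3/2) = 2.36800 / 8.64846 ≈ 0.274

0.274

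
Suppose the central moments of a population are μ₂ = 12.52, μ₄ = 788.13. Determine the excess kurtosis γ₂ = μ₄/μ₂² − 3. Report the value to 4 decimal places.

μ₂² = 12.52² = 156.75040
μ₄/μ₂² = 788.13 / 156.75040 = 5.02793
γ₂ = 5.02793 − 3 ≈ 2.0279

2.0279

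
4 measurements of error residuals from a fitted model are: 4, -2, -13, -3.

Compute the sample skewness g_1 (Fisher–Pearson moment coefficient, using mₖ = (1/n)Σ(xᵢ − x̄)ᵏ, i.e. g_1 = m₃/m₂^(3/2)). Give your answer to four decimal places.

-0.4750

x̄ = (4 - 2 - 13 - 3) / 4 = -3.5000
deviations (xᵢ − x̄): 7.5000, 1.5000, -9.5000, 0.5000
Σ(xᵢ − x̄)² = 149.0000 ⇒ m₂ = 149.0000/4 = 37.25000
Σ(xᵢ − x̄)³ = -432.0000 ⇒ m₃ = -432.0000/4 = -108.00000
m₂^(3/2) = 37.25000^(1.5) = 227.34710
g_1 = m₃ / m₂^(3/2) = -108.00000 / 227.34710 ≈ -0.4750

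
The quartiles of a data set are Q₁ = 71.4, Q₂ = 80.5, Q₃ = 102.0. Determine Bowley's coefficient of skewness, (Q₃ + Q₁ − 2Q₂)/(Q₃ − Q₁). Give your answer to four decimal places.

numerator: Q₃ + Q₁ − 2Q₂ = 102.0 + 71.4 − 2×80.5 = 12.4000
denominator: Q₃ − Q₁ = 102.0 − 71.4 = 30.6000
Bowley skewness = 12.4000 / 30.6000 ≈ 0.4052

0.4052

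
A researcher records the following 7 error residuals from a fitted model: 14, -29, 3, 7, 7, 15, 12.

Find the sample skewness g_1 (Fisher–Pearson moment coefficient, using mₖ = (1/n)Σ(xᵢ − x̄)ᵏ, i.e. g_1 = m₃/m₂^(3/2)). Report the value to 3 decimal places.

-1.712

x̄ = (14 - 29 + 3 + 7 + 7 + 15 + 12) / 7 = 4.1429
deviations (xᵢ − x̄): 9.8571, -33.1429, -1.1429, 2.8571, 2.8571, 10.8571, 7.8571
Σ(xᵢ − x̄)² = 1392.8571 ⇒ m₂ = 1392.8571/7 = 198.97959
Σ(xᵢ − x̄)³ = -33637.9592 ⇒ m₃ = -33637.9592/7 = -4805.42274
m₂^(3/2) = 198.97959^(1.5) = 2806.80863
g_1 = m₃ / m₂^(3/2) = -4805.42274 / 2806.80863 ≈ -1.712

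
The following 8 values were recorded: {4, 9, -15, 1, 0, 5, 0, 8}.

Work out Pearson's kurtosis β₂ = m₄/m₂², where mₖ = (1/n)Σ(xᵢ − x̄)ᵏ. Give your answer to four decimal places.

4.0851

x̄ = 1.5000
Σ(xᵢ − x̄)² = 394.0000 ⇒ m₂ = 49.25000
Σ(xᵢ − x̄)⁴ = 79268.5000 ⇒ m₄ = 9908.56250
m₂² = 2425.56250
β₂ = m₄/m₂² = 9908.56250 / 2425.56250 ≈ 4.0851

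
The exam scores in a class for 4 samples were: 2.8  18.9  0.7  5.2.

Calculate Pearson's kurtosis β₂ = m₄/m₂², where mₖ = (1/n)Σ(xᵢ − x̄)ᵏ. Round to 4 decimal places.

2.2031

x̄ = 6.9000
Σ(xᵢ − x̄)² = 202.1400 ⇒ m₂ = 50.53500
Σ(xᵢ − x̄)⁴ = 22504.5618 ⇒ m₄ = 5626.14045
m₂² = 2553.78622
β₂ = m₄/m₂² = 5626.14045 / 2553.78622 ≈ 2.2031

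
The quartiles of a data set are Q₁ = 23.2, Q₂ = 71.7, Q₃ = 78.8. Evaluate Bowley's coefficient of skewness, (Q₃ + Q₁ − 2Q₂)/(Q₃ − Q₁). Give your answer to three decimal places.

numerator: Q₃ + Q₁ − 2Q₂ = 78.8 + 23.2 − 2×71.7 = -41.4000
denominator: Q₃ − Q₁ = 78.8 − 23.2 = 55.6000
Bowley skewness = -41.4000 / 55.6000 ≈ -0.745

-0.745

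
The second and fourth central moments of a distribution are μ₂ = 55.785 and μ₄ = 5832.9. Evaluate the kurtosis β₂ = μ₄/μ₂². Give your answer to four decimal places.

μ₂² = 55.785² = 3111.96622
μ₄/μ₂² = 5832.9 / 3111.96622 = 1.87435
β₂ ≈ 1.8743

1.8743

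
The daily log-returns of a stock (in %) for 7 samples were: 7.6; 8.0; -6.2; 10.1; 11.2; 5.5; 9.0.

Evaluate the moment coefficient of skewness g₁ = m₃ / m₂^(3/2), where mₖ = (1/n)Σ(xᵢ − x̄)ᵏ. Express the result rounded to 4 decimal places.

x̄ = (7.6 + 8.0 - 6.2 + 10.1 + 11.2 + 5.5 + 9.0) / 7 = 6.4571
deviations (xᵢ − x̄): 1.1429, 1.5429, -12.6571, 3.6429, 4.7429, -0.9571, 2.5429
Σ(xᵢ − x̄)² = 207.0371 ⇒ m₂ = 207.0371/7 = 29.57673
Σ(xᵢ − x̄)³ = -1851.9534 ⇒ m₃ = -1851.9534/7 = -264.56477
m₂^(3/2) = 29.57673^(1.5) = 160.85158
g₁ = m₃ / m₂^(3/2) = -264.56477 / 160.85158 ≈ -1.6448

-1.6448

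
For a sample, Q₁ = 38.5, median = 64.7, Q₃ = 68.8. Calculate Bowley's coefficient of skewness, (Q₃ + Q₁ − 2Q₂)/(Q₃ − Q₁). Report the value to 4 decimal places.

-0.7294

numerator: Q₃ + Q₁ − 2Q₂ = 68.8 + 38.5 − 2×64.7 = -22.1000
denominator: Q₃ − Q₁ = 68.8 − 38.5 = 30.3000
Bowley skewness = -22.1000 / 30.3000 ≈ -0.7294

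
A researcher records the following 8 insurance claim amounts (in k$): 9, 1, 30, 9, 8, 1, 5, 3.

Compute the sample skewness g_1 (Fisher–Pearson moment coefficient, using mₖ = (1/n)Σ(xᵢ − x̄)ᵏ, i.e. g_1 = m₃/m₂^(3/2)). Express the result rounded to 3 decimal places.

x̄ = (9 + 1 + 30 + 9 + 8 + 1 + 5 + 3) / 8 = 8.2500
deviations (xᵢ − x̄): 0.7500, -7.2500, 21.7500, 0.7500, -0.2500, -7.2500, -3.2500, -5.2500
Σ(xᵢ − x̄)² = 617.5000 ⇒ m₂ = 617.5000/8 = 77.18750
Σ(xᵢ − x̄)³ = 9348.7500 ⇒ m₃ = 9348.7500/8 = 1168.59375
m₂^(3/2) = 77.18750^(1.5) = 678.14172
g_1 = m₃ / m₂^(3/2) = 1168.59375 / 678.14172 ≈ 1.723

1.723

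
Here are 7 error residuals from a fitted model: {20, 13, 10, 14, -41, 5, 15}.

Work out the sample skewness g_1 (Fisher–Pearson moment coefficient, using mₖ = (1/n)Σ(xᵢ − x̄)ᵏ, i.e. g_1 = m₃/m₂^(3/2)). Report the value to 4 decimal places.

x̄ = (20 + 13 + 10 + 14 - 41 + 5 + 15) / 7 = 5.1429
deviations (xᵢ − x̄): 14.8571, 7.8571, 4.8571, 8.8571, -46.1429, -0.1429, 9.8571
Σ(xᵢ − x̄)² = 2610.8571 ⇒ m₂ = 2610.8571/7 = 372.97959
Σ(xᵢ − x̄)³ = -92713.9592 ⇒ m₃ = -92713.9592/7 = -13244.85131
m₂^(3/2) = 372.97959^(1.5) = 7203.23534
g_1 = m₃ / m₂^(3/2) = -13244.85131 / 7203.23534 ≈ -1.8387

-1.8387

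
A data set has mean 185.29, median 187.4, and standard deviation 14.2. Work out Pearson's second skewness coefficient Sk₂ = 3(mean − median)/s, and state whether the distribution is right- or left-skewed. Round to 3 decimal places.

-0.446, left-skewed

Sk₂ = 3(185.29 − 187.4) / 14.2 = 3 × -2.1100 / 14.2
    = -6.3300 / 14.2 ≈ -0.446
Sk₂ < 0 ⇒ mean < median ⇒ left-skewed (negative skew).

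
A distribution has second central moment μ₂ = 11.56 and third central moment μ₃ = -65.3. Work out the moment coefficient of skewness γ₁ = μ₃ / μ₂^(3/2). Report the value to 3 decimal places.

-1.661

σ = √μ₂ = √11.56 = 3.40000
σ³ = μ₂^(3/2) = 39.30400
γ₁ = μ₃/σ³ = -65.3 / 39.30400 ≈ -1.661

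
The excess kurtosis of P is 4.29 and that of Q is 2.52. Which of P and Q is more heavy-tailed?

Higher excess kurtosis ⇒ heavier tails relative to the normal distribution.
4.29 vs 2.52: the larger is 4.29, so P has heavier tails.

P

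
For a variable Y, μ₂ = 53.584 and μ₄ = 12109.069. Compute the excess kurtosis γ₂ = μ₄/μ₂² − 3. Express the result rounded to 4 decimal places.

1.2174

μ₂² = 53.584² = 2871.24506
μ₄/μ₂² = 12109.069 / 2871.24506 = 4.21736
γ₂ = 4.21736 − 3 ≈ 1.2174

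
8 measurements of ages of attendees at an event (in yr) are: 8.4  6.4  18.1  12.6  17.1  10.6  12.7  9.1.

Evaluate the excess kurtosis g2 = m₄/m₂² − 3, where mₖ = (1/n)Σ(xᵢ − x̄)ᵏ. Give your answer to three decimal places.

-1.094

x̄ = 11.8750
Σ(xᵢ − x̄)² = 118.6350 ⇒ m₂ = 14.82938
Σ(xᵢ − x̄)⁴ = 3353.9757 ⇒ m₄ = 419.24696
m₂² = 219.91036
g2 = m₄/m₂² − 3 = 1.90644 − 3 ≈ -1.094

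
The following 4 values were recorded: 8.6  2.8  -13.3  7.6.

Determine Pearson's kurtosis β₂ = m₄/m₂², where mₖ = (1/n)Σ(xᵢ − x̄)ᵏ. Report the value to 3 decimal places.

x̄ = 1.4250
Σ(xᵢ − x̄)² = 308.3275 ⇒ m₂ = 77.08188
Σ(xᵢ − x̄)⁴ = 51121.1254 ⇒ m₄ = 12780.28136
m₂² = 5941.61545
β₂ = m₄/m₂² = 12780.28136 / 5941.61545 ≈ 2.151

2.151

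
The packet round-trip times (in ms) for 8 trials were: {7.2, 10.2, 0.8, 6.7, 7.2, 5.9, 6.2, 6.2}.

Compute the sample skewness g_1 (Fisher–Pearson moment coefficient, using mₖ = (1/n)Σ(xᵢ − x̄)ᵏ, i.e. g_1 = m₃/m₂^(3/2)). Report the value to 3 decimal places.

x̄ = (7.2 + 10.2 + 0.8 + 6.7 + 7.2 + 5.9 + 6.2 + 6.2) / 8 = 6.3000
deviations (xᵢ − x̄): 0.9000, 3.9000, -5.5000, 0.4000, 0.9000, -0.4000, -0.1000, -0.1000
Σ(xᵢ − x̄)² = 47.4200 ⇒ m₂ = 47.4200/8 = 5.92750
Σ(xᵢ − x̄)³ = -105.6000 ⇒ m₃ = -105.6000/8 = -13.20000
m₂^(3/2) = 5.92750^(1.5) = 14.43136
g_1 = m₃ / m₂^(3/2) = -13.20000 / 14.43136 ≈ -0.915

-0.915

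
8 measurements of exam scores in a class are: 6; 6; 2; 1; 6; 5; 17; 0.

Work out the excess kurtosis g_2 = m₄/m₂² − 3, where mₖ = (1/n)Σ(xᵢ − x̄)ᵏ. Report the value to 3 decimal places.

1.086

x̄ = 5.3750
Σ(xᵢ − x̄)² = 195.8750 ⇒ m₂ = 24.48438
Σ(xᵢ − x̄)⁴ = 19594.2441 ⇒ m₄ = 2449.28052
m₂² = 599.48462
g_2 = m₄/m₂² − 3 = 4.08564 − 3 ≈ 1.086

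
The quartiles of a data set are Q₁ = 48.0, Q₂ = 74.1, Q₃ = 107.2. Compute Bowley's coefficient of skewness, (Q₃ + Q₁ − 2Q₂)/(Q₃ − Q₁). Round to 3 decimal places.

0.118

numerator: Q₃ + Q₁ − 2Q₂ = 107.2 + 48.0 − 2×74.1 = 7.0000
denominator: Q₃ − Q₁ = 107.2 − 48.0 = 59.2000
Bowley skewness = 7.0000 / 59.2000 ≈ 0.118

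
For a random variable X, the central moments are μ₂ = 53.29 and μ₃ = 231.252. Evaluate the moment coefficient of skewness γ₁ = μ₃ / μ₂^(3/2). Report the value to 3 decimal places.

0.594

σ = √μ₂ = √53.29 = 7.30000
σ³ = μ₂^(3/2) = 389.01700
γ₁ = μ₃/σ³ = 231.252 / 389.01700 ≈ 0.594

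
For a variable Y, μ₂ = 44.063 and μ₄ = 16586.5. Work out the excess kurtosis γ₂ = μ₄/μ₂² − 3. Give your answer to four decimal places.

μ₂² = 44.063² = 1941.54797
μ₄/μ₂² = 16586.5 / 1941.54797 = 8.54293
γ₂ = 8.54293 − 3 ≈ 5.5429

5.5429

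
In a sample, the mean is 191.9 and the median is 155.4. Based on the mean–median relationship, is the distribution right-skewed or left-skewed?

right-skewed

mean − median = 191.9 − 155.4 = 36.5
mean > median ⇒ the longer tail is on the right ⇒ right-skewed (positively skewed).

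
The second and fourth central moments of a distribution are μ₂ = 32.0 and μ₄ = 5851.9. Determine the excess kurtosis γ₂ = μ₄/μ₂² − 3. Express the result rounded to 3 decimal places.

μ₂² = 32.0² = 1024.00000
μ₄/μ₂² = 5851.9 / 1024.00000 = 5.71475
γ₂ = 5.71475 − 3 ≈ 2.715

2.715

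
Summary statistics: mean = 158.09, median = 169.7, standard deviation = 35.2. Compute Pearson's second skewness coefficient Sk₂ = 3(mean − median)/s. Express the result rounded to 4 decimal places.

Sk₂ = 3(158.09 − 169.7) / 35.2 = 3 × -11.6100 / 35.2
    = -34.8300 / 35.2 ≈ -0.9895

-0.9895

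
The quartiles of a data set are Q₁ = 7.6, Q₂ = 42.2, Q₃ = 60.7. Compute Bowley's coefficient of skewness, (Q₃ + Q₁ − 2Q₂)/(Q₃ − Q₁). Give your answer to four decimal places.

-0.3032

numerator: Q₃ + Q₁ − 2Q₂ = 60.7 + 7.6 − 2×42.2 = -16.1000
denominator: Q₃ − Q₁ = 60.7 − 7.6 = 53.1000
Bowley skewness = -16.1000 / 53.1000 ≈ -0.3032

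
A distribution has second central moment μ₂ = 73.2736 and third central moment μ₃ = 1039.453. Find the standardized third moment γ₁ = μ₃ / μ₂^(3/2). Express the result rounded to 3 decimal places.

σ = √μ₂ = √73.2736 = 8.56000
σ³ = μ₂^(3/2) = 627.22202
γ₁ = μ₃/σ³ = 1039.453 / 627.22202 ≈ 1.657

1.657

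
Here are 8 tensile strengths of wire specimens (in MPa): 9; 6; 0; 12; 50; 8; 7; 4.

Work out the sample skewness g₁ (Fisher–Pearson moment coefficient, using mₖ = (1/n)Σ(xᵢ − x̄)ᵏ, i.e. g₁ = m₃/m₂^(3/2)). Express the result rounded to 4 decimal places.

x̄ = (9 + 6 + 0 + 12 + 50 + 8 + 7 + 4) / 8 = 12.0000
deviations (xᵢ − x̄): -3.0000, -6.0000, -12.0000, 0.0000, 38.0000, -4.0000, -5.0000, -8.0000
Σ(xᵢ − x̄)² = 1738.0000 ⇒ m₂ = 1738.0000/8 = 217.25000
Σ(xᵢ − x̄)³ = 52200.0000 ⇒ m₃ = 52200.0000/8 = 6525.00000
m₂^(3/2) = 217.25000^(1.5) = 3202.13530
g₁ = m₃ / m₂^(3/2) = 6525.00000 / 3202.13530 ≈ 2.0377

2.0377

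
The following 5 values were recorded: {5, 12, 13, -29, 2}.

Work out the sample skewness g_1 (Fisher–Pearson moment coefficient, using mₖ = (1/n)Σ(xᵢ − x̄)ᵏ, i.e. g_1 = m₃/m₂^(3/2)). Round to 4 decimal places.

-1.2370

x̄ = (5 + 12 + 13 - 29 + 2) / 5 = 0.6000
deviations (xᵢ − x̄): 4.4000, 11.4000, 12.4000, -29.6000, 1.4000
Σ(xᵢ − x̄)² = 1181.2000 ⇒ m₂ = 1181.2000/5 = 236.24000
Σ(xᵢ − x̄)³ = -22458.2400 ⇒ m₃ = -22458.2400/5 = -4491.64800
m₂^(3/2) = 236.24000^(1.5) = 3631.03262
g_1 = m₃ / m₂^(3/2) = -4491.64800 / 3631.03262 ≈ -1.2370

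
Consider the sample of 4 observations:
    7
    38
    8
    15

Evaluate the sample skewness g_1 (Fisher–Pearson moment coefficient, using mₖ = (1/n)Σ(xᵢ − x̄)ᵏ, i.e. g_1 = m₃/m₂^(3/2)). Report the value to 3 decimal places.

0.961

x̄ = (7 + 38 + 8 + 15) / 4 = 17.0000
deviations (xᵢ − x̄): -10.0000, 21.0000, -9.0000, -2.0000
Σ(xᵢ − x̄)² = 626.0000 ⇒ m₂ = 626.0000/4 = 156.50000
Σ(xᵢ − x̄)³ = 7524.0000 ⇒ m₃ = 7524.0000/4 = 1881.00000
m₂^(3/2) = 156.50000^(1.5) = 1957.81437
g_1 = m₃ / m₂^(3/2) = 1881.00000 / 1957.81437 ≈ 0.961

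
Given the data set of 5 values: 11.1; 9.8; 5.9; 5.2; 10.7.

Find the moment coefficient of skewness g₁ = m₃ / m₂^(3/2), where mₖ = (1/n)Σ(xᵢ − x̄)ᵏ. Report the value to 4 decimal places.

-0.3484

x̄ = (11.1 + 9.8 + 5.9 + 5.2 + 10.7) / 5 = 8.5400
deviations (xᵢ − x̄): 2.5600, 1.2600, -2.6400, -3.3400, 2.1600
Σ(xᵢ − x̄)² = 30.9320 ⇒ m₂ = 30.9320/5 = 6.18640
Σ(xᵢ − x̄)³ = -26.8042 ⇒ m₃ = -26.8042/5 = -5.36083
m₂^(3/2) = 6.18640^(1.5) = 15.38711
g₁ = m₃ / m₂^(3/2) = -5.36083 / 15.38711 ≈ -0.3484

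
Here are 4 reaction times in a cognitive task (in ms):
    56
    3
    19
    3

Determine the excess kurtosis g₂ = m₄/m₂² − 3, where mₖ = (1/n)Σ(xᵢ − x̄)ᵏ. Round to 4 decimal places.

x̄ = 20.2500
Σ(xᵢ − x̄)² = 1874.7500 ⇒ m₂ = 468.68750
Σ(xᵢ − x̄)⁴ = 1810533.0781 ⇒ m₄ = 452633.26953
m₂² = 219667.97266
g₂ = m₄/m₂² − 3 = 2.06053 − 3 ≈ -0.9395

-0.9395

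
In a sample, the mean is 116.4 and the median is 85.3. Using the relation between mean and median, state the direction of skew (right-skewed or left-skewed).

right-skewed

mean − median = 116.4 − 85.3 = 31.1
mean > median ⇒ the longer tail is on the right ⇒ right-skewed (positively skewed).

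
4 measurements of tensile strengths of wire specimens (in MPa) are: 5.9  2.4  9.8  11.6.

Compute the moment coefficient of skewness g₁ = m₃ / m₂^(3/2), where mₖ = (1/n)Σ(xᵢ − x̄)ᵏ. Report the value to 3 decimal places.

-0.246

x̄ = (5.9 + 2.4 + 9.8 + 11.6) / 4 = 7.4250
deviations (xᵢ − x̄): -1.5250, -5.0250, 2.3750, 4.1750
Σ(xᵢ − x̄)² = 50.6475 ⇒ m₂ = 50.6475/4 = 12.66188
Σ(xᵢ − x̄)³ = -44.2616 ⇒ m₃ = -44.2616/4 = -11.06541
m₂^(3/2) = 12.66188^(1.5) = 45.05542
g₁ = m₃ / m₂^(3/2) = -11.06541 / 45.05542 ≈ -0.246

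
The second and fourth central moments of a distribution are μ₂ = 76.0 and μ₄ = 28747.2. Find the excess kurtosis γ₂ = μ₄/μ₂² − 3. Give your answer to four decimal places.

1.9770

μ₂² = 76.0² = 5776.00000
μ₄/μ₂² = 28747.2 / 5776.00000 = 4.97701
γ₂ = 4.97701 − 3 ≈ 1.9770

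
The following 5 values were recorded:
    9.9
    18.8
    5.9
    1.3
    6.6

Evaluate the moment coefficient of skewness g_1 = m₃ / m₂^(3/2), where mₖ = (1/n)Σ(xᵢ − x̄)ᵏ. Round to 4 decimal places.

0.7023

x̄ = (9.9 + 18.8 + 5.9 + 1.3 + 6.6) / 5 = 8.5000
deviations (xᵢ − x̄): 1.4000, 10.3000, -2.6000, -7.2000, -1.9000
Σ(xᵢ − x̄)² = 170.2600 ⇒ m₂ = 170.2600/5 = 34.05200
Σ(xᵢ − x̄)³ = 697.7880 ⇒ m₃ = 697.7880/5 = 139.55760
m₂^(3/2) = 34.05200^(1.5) = 198.70735
g_1 = m₃ / m₂^(3/2) = 139.55760 / 198.70735 ≈ 0.7023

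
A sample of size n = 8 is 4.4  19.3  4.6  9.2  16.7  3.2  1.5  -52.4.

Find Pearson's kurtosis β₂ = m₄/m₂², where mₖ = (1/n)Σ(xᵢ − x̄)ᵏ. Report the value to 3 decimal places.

x̄ = 0.8125
Σ(xᵢ − x̄)² = 3529.5088 ⇒ m₂ = 441.18859
Σ(xᵢ − x̄)⁴ = 8203673.7849 ⇒ m₄ = 1025459.22311
m₂² = 194647.37526
β₂ = m₄/m₂² = 1025459.22311 / 194647.37526 ≈ 5.268

5.268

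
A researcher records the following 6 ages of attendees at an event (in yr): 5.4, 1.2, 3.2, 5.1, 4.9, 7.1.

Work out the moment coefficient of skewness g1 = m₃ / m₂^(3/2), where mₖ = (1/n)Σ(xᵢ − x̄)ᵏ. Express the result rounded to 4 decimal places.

-0.4827

x̄ = (5.4 + 1.2 + 3.2 + 5.1 + 4.9 + 7.1) / 6 = 4.4833
deviations (xᵢ − x̄): 0.9167, -3.2833, -1.2833, 0.6167, 0.4167, 2.6167
Σ(xᵢ − x̄)² = 20.6683 ⇒ m₂ = 20.6683/6 = 3.44472
Σ(xᵢ − x̄)³ = -18.5156 ⇒ m₃ = -18.5156/6 = -3.08593
m₂^(3/2) = 3.44472^(1.5) = 6.39339
g1 = m₃ / m₂^(3/2) = -3.08593 / 6.39339 ≈ -0.4827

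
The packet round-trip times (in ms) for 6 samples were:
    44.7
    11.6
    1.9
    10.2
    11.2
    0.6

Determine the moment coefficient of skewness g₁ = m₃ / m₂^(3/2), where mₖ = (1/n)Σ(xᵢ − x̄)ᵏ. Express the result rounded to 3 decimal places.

1.427

x̄ = (44.7 + 11.6 + 1.9 + 10.2 + 11.2 + 0.6) / 6 = 13.3667
deviations (xᵢ − x̄): 31.3333, -1.7667, -11.4667, -3.1667, -2.1667, -12.7667
Σ(xᵢ − x̄)² = 1294.0933 ⇒ m₂ = 1294.0933/6 = 215.68222
Σ(xᵢ − x̄)³ = 27126.4316 ⇒ m₃ = 27126.4316/6 = 4521.07193
m₂^(3/2) = 215.68222^(1.5) = 3167.53574
g₁ = m₃ / m₂^(3/2) = 4521.07193 / 3167.53574 ≈ 1.427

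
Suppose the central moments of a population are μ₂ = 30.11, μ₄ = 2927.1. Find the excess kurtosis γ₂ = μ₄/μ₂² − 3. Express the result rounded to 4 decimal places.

0.2286

μ₂² = 30.11² = 906.61210
μ₄/μ₂² = 2927.1 / 906.61210 = 3.22861
γ₂ = 3.22861 − 3 ≈ 0.2286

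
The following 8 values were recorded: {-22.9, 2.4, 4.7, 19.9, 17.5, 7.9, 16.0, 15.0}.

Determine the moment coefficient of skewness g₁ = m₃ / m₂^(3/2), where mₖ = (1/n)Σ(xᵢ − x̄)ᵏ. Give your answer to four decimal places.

-1.4154

x̄ = (-22.9 + 2.4 + 4.7 + 19.9 + 17.5 + 7.9 + 16.0 + 15.0) / 8 = 7.5625
deviations (xᵢ − x̄): -30.4625, -5.1625, -2.8625, 12.3375, 9.9375, 0.3375, 8.4375, 7.4375
Σ(xᵢ − x̄)² = 1340.3987 ⇒ m₂ = 1340.3987/8 = 167.54984
Σ(xᵢ − x̄)³ = -24557.7057 ⇒ m₃ = -24557.7057/8 = -3069.71321
m₂^(3/2) = 167.54984^(1.5) = 2168.78270
g₁ = m₃ / m₂^(3/2) = -3069.71321 / 2168.78270 ≈ -1.4154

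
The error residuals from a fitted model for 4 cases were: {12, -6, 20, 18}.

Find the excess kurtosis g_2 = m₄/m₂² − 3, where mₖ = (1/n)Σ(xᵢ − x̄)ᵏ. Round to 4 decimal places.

x̄ = 11.0000
Σ(xᵢ − x̄)² = 420.0000 ⇒ m₂ = 105.00000
Σ(xᵢ − x̄)⁴ = 92484.0000 ⇒ m₄ = 23121.00000
m₂² = 11025.00000
g_2 = m₄/m₂² − 3 = 2.09714 − 3 ≈ -0.9029

-0.9029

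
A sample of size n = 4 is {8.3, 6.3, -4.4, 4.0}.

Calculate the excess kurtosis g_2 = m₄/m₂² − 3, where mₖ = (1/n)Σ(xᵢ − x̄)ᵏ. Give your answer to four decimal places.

-0.9145

x̄ = 3.5500
Σ(xᵢ − x̄)² = 93.5300 ⇒ m₂ = 23.38250
Σ(xᵢ − x̄)⁴ = 4560.8548 ⇒ m₄ = 1140.21371
m₂² = 546.74131
g_2 = m₄/m₂² − 3 = 2.08547 − 3 ≈ -0.9145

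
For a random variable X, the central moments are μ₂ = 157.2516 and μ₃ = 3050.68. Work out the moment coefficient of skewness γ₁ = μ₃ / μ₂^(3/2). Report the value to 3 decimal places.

1.547

σ = √μ₂ = √157.2516 = 12.54000
σ³ = μ₂^(3/2) = 1971.93506
γ₁ = μ₃/σ³ = 3050.68 / 1971.93506 ≈ 1.547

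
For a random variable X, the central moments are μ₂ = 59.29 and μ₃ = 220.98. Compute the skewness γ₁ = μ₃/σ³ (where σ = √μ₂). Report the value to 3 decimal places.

σ = √μ₂ = √59.29 = 7.70000
σ³ = μ₂^(3/2) = 456.53300
γ₁ = μ₃/σ³ = 220.98 / 456.53300 ≈ 0.484

0.484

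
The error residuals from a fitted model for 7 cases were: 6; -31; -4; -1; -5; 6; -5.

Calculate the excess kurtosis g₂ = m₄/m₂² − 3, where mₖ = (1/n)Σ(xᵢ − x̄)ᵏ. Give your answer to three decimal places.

x̄ = -4.8571
Σ(xᵢ − x̄)² = 934.8571 ⇒ m₂ = 133.55102
Σ(xᵢ − x̄)⁴ = 495114.6239 ⇒ m₄ = 70730.66056
m₂² = 17835.87505
g₂ = m₄/m₂² − 3 = 3.96564 − 3 ≈ 0.966

0.966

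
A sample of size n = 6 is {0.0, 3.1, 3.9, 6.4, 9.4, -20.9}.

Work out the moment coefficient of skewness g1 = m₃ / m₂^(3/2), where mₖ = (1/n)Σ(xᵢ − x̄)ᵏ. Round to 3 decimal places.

x̄ = (0.0 + 3.1 + 3.9 + 6.4 + 9.4 - 20.9) / 6 = 0.3167
deviations (xᵢ − x̄): -0.3167, 2.7833, 3.5833, 6.0833, 9.0833, -21.2167
Σ(xᵢ − x̄)² = 590.3483 ⇒ m₂ = 590.3483/6 = 98.39139
Σ(xᵢ − x̄)³ = -8508.5124 ⇒ m₃ = -8508.5124/6 = -1418.08541
m₂^(3/2) = 98.39139^(1.5) = 975.96813
g1 = m₃ / m₂^(3/2) = -1418.08541 / 975.96813 ≈ -1.453

-1.453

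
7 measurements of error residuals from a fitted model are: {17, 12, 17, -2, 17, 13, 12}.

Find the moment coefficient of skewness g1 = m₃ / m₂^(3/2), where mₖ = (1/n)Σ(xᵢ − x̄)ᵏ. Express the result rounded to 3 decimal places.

-1.539

x̄ = (17 + 12 + 17 - 2 + 17 + 13 + 12) / 7 = 12.2857
deviations (xᵢ − x̄): 4.7143, -0.2857, 4.7143, -14.2857, 4.7143, 0.7143, -0.2857
Σ(xᵢ − x̄)² = 271.4286 ⇒ m₂ = 271.4286/7 = 38.77551
Σ(xᵢ − x̄)³ = -2600.8163 ⇒ m₃ = -2600.8163/7 = -371.54519
m₂^(3/2) = 38.77551^(1.5) = 241.45504
g1 = m₃ / m₂^(3/2) = -371.54519 / 241.45504 ≈ -1.539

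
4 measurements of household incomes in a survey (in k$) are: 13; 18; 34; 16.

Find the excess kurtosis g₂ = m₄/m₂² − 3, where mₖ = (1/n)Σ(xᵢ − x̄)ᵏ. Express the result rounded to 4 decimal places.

x̄ = 20.2500
Σ(xᵢ − x̄)² = 264.7500 ⇒ m₂ = 66.18750
Σ(xᵢ − x̄)⁴ = 38859.3281 ⇒ m₄ = 9714.83203
m₂² = 4380.78516
g₂ = m₄/m₂² − 3 = 2.21760 − 3 ≈ -0.7824

-0.7824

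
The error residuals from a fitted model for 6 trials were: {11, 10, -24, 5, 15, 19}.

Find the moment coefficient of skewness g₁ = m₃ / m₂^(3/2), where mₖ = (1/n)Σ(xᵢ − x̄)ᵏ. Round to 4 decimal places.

x̄ = (11 + 10 - 24 + 5 + 15 + 19) / 6 = 6.0000
deviations (xᵢ − x̄): 5.0000, 4.0000, -30.0000, -1.0000, 9.0000, 13.0000
Σ(xᵢ − x̄)² = 1192.0000 ⇒ m₂ = 1192.0000/6 = 198.66667
Σ(xᵢ − x̄)³ = -23886.0000 ⇒ m₃ = -23886.0000/6 = -3981.00000
m₂^(3/2) = 198.66667^(1.5) = 2800.19005
g₁ = m₃ / m₂^(3/2) = -3981.00000 / 2800.19005 ≈ -1.4217

-1.4217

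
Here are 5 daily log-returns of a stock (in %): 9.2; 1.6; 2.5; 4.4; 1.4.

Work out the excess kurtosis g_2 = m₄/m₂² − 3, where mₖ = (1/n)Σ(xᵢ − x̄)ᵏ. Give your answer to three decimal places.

x̄ = 3.8200
Σ(xᵢ − x̄)² = 41.8080 ⇒ m₂ = 8.36160
Σ(xᵢ − x̄)⁴ = 899.5140 ⇒ m₄ = 179.90279
m₂² = 69.91635
g_2 = m₄/m₂² − 3 = 2.57311 − 3 ≈ -0.427

-0.427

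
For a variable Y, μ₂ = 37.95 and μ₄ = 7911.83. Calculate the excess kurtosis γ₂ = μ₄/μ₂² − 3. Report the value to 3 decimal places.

2.494

μ₂² = 37.95² = 1440.20250
μ₄/μ₂² = 7911.83 / 1440.20250 = 5.49355
γ₂ = 5.49355 − 3 ≈ 2.494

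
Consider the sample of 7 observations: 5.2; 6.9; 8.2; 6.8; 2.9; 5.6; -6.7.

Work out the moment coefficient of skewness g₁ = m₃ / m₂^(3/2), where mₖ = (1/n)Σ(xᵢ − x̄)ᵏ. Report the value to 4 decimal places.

x̄ = (5.2 + 6.9 + 8.2 + 6.8 + 2.9 + 5.6 - 6.7) / 7 = 4.1286
deviations (xᵢ − x̄): 1.0714, 2.7714, 4.0714, 2.6714, -1.2286, 1.4714, -10.8286
Σ(xᵢ − x̄)² = 153.4743 ⇒ m₂ = 153.4743/7 = 21.92490
Σ(xᵢ − x̄)³ = -1159.3331 ⇒ m₃ = -1159.3331/7 = -165.61901
m₂^(3/2) = 21.92490^(1.5) = 102.66121
g₁ = m₃ / m₂^(3/2) = -165.61901 / 102.66121 ≈ -1.6133

-1.6133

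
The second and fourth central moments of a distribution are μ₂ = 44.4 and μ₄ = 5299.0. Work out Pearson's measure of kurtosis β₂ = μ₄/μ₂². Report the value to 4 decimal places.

2.6880

μ₂² = 44.4² = 1971.36000
μ₄/μ₂² = 5299.0 / 1971.36000 = 2.68799
β₂ ≈ 2.6880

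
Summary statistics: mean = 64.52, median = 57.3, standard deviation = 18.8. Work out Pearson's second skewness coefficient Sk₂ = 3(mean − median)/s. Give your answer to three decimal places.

Sk₂ = 3(64.52 − 57.3) / 18.8 = 3 × 7.2200 / 18.8
    = 21.6600 / 18.8 ≈ 1.152

1.152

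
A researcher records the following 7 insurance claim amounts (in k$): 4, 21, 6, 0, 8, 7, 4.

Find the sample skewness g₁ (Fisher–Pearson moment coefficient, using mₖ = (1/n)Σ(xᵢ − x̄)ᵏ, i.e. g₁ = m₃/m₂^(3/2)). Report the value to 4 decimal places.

1.3709

x̄ = (4 + 21 + 6 + 0 + 8 + 7 + 4) / 7 = 7.1429
deviations (xᵢ − x̄): -3.1429, 13.8571, -1.1429, -7.1429, 0.8571, -0.1429, -3.1429
Σ(xᵢ − x̄)² = 264.8571 ⇒ m₂ = 264.8571/7 = 37.83673
Σ(xᵢ − x̄)³ = 2233.4694 ⇒ m₃ = 2233.4694/7 = 319.06706
m₂^(3/2) = 37.83673^(1.5) = 232.73970
g₁ = m₃ / m₂^(3/2) = 319.06706 / 232.73970 ≈ 1.3709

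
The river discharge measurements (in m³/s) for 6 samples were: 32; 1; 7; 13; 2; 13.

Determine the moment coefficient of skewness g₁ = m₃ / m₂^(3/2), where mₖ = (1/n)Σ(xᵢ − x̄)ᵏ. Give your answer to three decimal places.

x̄ = (32 + 1 + 7 + 13 + 2 + 13) / 6 = 11.3333
deviations (xᵢ − x̄): 20.6667, -10.3333, -4.3333, 1.6667, -9.3333, 1.6667
Σ(xᵢ − x̄)² = 645.3333 ⇒ m₂ = 645.3333/6 = 107.55556
Σ(xᵢ − x̄)³ = 6838.4444 ⇒ m₃ = 6838.4444/6 = 1139.74074
m₂^(3/2) = 107.55556^(1.5) = 1115.44785
g₁ = m₃ / m₂^(3/2) = 1139.74074 / 1115.44785 ≈ 1.022

1.022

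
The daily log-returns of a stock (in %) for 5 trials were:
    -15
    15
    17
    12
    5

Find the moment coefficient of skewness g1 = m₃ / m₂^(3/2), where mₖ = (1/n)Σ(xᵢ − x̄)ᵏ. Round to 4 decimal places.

-1.0938

x̄ = (-15 + 15 + 17 + 12 + 5) / 5 = 6.8000
deviations (xᵢ − x̄): -21.8000, 8.2000, 10.2000, 5.2000, -1.8000
Σ(xᵢ − x̄)² = 676.8000 ⇒ m₂ = 676.8000/5 = 135.36000
Σ(xᵢ − x̄)³ = -8612.8800 ⇒ m₃ = -8612.8800/5 = -1722.57600
m₂^(3/2) = 135.36000^(1.5) = 1574.83667
g1 = m₃ / m₂^(3/2) = -1722.57600 / 1574.83667 ≈ -1.0938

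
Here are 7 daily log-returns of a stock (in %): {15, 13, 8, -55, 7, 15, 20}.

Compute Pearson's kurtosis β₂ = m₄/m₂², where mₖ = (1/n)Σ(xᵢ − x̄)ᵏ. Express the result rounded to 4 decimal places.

x̄ = 3.2857
Σ(xᵢ − x̄)² = 4081.4286 ⇒ m₂ = 583.06122
Σ(xᵢ − x̄)⁴ = 11666430.9213 ⇒ m₄ = 1666632.98875
m₂² = 339960.39150
β₂ = m₄/m₂² = 1666632.98875 / 339960.39150 ≈ 4.9024

4.9024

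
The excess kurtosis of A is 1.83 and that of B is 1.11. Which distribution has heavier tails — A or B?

Higher excess kurtosis ⇒ heavier tails relative to the normal distribution.
1.83 vs 1.11: the larger is 1.83, so A has heavier tails.

A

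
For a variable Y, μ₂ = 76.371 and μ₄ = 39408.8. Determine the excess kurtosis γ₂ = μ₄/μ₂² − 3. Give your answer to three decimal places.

3.757

μ₂² = 76.371² = 5832.52964
μ₄/μ₂² = 39408.8 / 5832.52964 = 6.75673
γ₂ = 6.75673 − 3 ≈ 3.757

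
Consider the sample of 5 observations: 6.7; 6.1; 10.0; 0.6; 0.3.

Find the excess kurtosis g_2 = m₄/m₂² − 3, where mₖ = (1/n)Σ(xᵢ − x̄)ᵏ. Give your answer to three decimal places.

-1.513

x̄ = 4.7400
Σ(xᵢ − x̄)² = 70.2120 ⇒ m₂ = 14.04240
Σ(xᵢ − x̄)⁴ = 1466.0669 ⇒ m₄ = 293.21338
m₂² = 197.18900
g_2 = m₄/m₂² − 3 = 1.48697 − 3 ≈ -1.513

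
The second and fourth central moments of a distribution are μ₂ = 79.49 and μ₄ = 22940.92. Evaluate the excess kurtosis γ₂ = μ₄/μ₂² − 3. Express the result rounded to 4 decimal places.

0.6307

μ₂² = 79.49² = 6318.66010
μ₄/μ₂² = 22940.92 / 6318.66010 = 3.63066
γ₂ = 3.63066 − 3 ≈ 0.6307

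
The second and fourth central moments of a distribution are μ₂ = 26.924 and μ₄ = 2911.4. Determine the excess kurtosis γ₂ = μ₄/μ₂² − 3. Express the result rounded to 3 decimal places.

μ₂² = 26.924² = 724.90178
μ₄/μ₂² = 2911.4 / 724.90178 = 4.01627
γ₂ = 4.01627 − 3 ≈ 1.016

1.016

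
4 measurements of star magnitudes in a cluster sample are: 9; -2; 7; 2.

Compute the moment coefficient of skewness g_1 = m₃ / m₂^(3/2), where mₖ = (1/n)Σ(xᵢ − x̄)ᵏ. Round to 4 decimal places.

-0.2262

x̄ = (9 - 2 + 7 + 2) / 4 = 4.0000
deviations (xᵢ − x̄): 5.0000, -6.0000, 3.0000, -2.0000
Σ(xᵢ − x̄)² = 74.0000 ⇒ m₂ = 74.0000/4 = 18.50000
Σ(xᵢ − x̄)³ = -72.0000 ⇒ m₃ = -72.0000/4 = -18.00000
m₂^(3/2) = 18.50000^(1.5) = 79.57151
g_1 = m₃ / m₂^(3/2) = -18.00000 / 79.57151 ≈ -0.2262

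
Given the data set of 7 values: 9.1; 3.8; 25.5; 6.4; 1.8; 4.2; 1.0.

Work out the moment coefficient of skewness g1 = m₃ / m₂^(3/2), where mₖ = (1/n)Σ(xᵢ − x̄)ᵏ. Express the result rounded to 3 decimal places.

x̄ = (9.1 + 3.8 + 25.5 + 6.4 + 1.8 + 4.2 + 1.0) / 7 = 7.4000
deviations (xᵢ − x̄): 1.7000, -3.6000, 18.1000, -1.0000, -5.6000, -3.2000, -6.4000
Σ(xᵢ − x̄)² = 427.0200 ⇒ m₂ = 427.0200/7 = 61.00286
Σ(xᵢ − x̄)³ = 5416.4700 ⇒ m₃ = 5416.4700/7 = 773.78143
m₂^(3/2) = 61.00286^(1.5) = 476.45870
g1 = m₃ / m₂^(3/2) = 773.78143 / 476.45870 ≈ 1.624

1.624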